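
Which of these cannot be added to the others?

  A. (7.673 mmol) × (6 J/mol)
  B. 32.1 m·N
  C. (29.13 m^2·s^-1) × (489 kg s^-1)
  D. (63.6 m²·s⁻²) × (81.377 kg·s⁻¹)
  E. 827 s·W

D.

In SI base units:
  A. [mol] · [kg·m²·s⁻²·mol⁻¹] = kg·m²·s⁻²
  B. N·m = kg·m·s⁻²·m = kg·m²·s⁻²
  C. [m²·s⁻¹] · [kg·s⁻¹] = kg·m²·s⁻²
  D. [m²·s⁻²] · [kg·s⁻¹] = kg·m²·s⁻³
  E. W·s = J·s⁻¹·s = kg·m²·s⁻²
All reduce to kg·m²·s⁻² except D., which is kg·m²·s⁻³.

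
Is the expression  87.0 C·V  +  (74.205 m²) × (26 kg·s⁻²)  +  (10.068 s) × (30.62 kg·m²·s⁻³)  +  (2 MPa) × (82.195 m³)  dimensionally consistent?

Yes

Expand each in SI base units:
  87.0 C·V:  C·V = s·A·J·C⁻¹ = kg·m²·s⁻²
  (74.205 m²) × (26 kg·s⁻²):  [m²] · [kg·s⁻²] = kg·m²·s⁻²
  (10.068 s) × (30.62 kg·m²·s⁻³):  [s] · [kg·m²·s⁻³] = kg·m²·s⁻²
  (2 MPa) × (82.195 m³):  [kg·m⁻¹·s⁻²] · [m³] = kg·m²·s⁻²
Every term reduces to kg·m²·s⁻².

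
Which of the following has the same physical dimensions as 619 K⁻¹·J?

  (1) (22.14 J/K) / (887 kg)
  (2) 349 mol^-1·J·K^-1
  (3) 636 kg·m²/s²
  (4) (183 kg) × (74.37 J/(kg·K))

Reference: J·K⁻¹ = N·m·K⁻¹ = kg·m²·s⁻²·K⁻¹.
Each option:
  (1) [kg·m²·s⁻²·K⁻¹] / [kg] = m²·s⁻²·K⁻¹
  (2) J·mol⁻¹·K⁻¹ = N·m·mol⁻¹·K⁻¹ = kg·m²·s⁻²·K⁻¹·mol⁻¹
  (3) kg·m²·s⁻²
  (4) [kg] · [m²·s⁻²·K⁻¹] = kg·m²·s⁻²·K⁻¹  ← same
Only (4) matches kg·m²·s⁻²·K⁻¹.

(4)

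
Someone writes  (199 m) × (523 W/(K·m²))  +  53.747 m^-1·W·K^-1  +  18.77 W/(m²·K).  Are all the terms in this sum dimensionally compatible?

No

Expand each in SI base units:
  (199 m) × (523 W/(K·m²)):  [m] · [kg·s⁻³·K⁻¹] = kg·m·s⁻³·K⁻¹
  53.747 m^-1·W·K^-1:  W·m⁻¹·K⁻¹ = J·s⁻¹·m⁻¹·K⁻¹ = kg·m·s⁻³·K⁻¹
  18.77 W/(m²·K):  W·m⁻²·K⁻¹ = J·s⁻¹·m⁻²·K⁻¹ = kg·s⁻³·K⁻¹
The terms do not share a single dimension (kg·m·s⁻³·K⁻¹ vs kg·s⁻³·K⁻¹).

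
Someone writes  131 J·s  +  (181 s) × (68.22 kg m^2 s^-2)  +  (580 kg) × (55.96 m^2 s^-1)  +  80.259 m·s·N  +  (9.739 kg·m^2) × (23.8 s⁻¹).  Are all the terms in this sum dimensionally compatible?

Yes

In SI base units:
  131 J·s:  J·s = N·m·s = kg·m²·s⁻¹
  (181 s) × (68.22 kg m^2 s^-2):  [s] · [kg·m²·s⁻²] = kg·m²·s⁻¹
  (580 kg) × (55.96 m^2 s^-1):  [kg] · [m²·s⁻¹] = kg·m²·s⁻¹
  80.259 m·s·N:  N·m·s = kg·m·s⁻²·m·s = kg·m²·s⁻¹
  (9.739 kg·m^2) × (23.8 s⁻¹):  [kg·m²] · [s⁻¹] = kg·m²·s⁻¹
Every term reduces to kg·m²·s⁻¹.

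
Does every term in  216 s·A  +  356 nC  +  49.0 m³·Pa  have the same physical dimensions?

Reduce each to base SI dimensions:
  216 s·A:  A·s = s·A
  356 nC:  C = s·A
  49.0 m³·Pa:  Pa·m³ = N·m⁻²·m³ = kg·m²·s⁻²
The terms do not share a single dimension (kg·m²·s⁻² vs s·A).

No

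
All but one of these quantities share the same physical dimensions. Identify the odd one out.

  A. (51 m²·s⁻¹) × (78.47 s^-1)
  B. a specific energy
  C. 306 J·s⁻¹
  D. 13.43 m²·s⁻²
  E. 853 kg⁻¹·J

Work out the base dimensions of each:
  A. [m²·s⁻¹] · [s⁻¹] = m²·s⁻²
  B. [specific energy] = m²·s⁻²
  C. J·s⁻¹ = N·m·s⁻¹ = kg·m²·s⁻³
  D. m²·s⁻²
  E. J·kg⁻¹ = N·m·kg⁻¹ = m²·s⁻²
All reduce to m²·s⁻² except C., which is kg·m²·s⁻³.

C.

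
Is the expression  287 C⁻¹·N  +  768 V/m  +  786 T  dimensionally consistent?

Dimensions:
  287 C⁻¹·N:  N·C⁻¹ = kg·m·s⁻²·(s·A)⁻¹ = kg·m·s⁻³·A⁻¹
  768 V/m:  V·m⁻¹ = J·C⁻¹·m⁻¹ = kg·m·s⁻³·A⁻¹
  786 T:  T = Wb·m⁻² = kg·s⁻²·A⁻¹
The terms do not share a single dimension (kg·m·s⁻³·A⁻¹ vs kg·s⁻²·A⁻¹).

No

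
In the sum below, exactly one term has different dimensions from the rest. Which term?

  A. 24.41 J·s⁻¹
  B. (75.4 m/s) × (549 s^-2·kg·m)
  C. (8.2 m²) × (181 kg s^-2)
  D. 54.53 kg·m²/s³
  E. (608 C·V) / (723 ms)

C.

Reduce each to base SI dimensions:
  A. J·s⁻¹ = N·m·s⁻¹ = kg·m²·s⁻³
  B. [m·s⁻¹] · [kg·m·s⁻²] = kg·m²·s⁻³
  C. [m²] · [kg·s⁻²] = kg·m²·s⁻²
  D. kg·m²·s⁻³
  E. [kg·m²·s⁻²] / [s] = kg·m²·s⁻³
All reduce to kg·m²·s⁻³ except C., which is kg·m²·s⁻².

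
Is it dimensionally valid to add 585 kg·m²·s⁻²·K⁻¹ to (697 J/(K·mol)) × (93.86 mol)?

Yes

Expand each in SI base units:
  585 kg·m²·s⁻²·K⁻¹:  kg·m²·s⁻²·K⁻¹
  (697 J/(K·mol)) × (93.86 mol):  [kg·m²·s⁻²·K⁻¹·mol⁻¹] · [mol] = kg·m²·s⁻²·K⁻¹
Both are kg·m²·s⁻²·K⁻¹, so they have the same dimensions and can be added.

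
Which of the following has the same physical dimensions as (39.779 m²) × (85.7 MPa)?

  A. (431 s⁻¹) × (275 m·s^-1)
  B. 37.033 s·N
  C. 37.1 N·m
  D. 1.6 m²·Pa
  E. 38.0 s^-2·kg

Reference: [m²] · [kg·m⁻¹·s⁻²] = kg·m·s⁻².
Each option:
  A. [s⁻¹] · [m·s⁻¹] = m·s⁻²
  B. N·s = kg·m·s⁻²·s = kg·m·s⁻¹
  C. N·m = kg·m·s⁻²·m = kg·m²·s⁻²
  D. Pa·m² = N·m⁻²·m² = kg·m·s⁻²  ← same
  E. kg·s⁻²
Only D. matches kg·m·s⁻².

D.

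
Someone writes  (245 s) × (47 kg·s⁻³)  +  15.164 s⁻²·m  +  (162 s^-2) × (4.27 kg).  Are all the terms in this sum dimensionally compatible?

Dimensions:
  (245 s) × (47 kg·s⁻³):  [s] · [kg·s⁻³] = kg·s⁻²
  15.164 s⁻²·m:  m·s⁻²
  (162 s^-2) × (4.27 kg):  [s⁻²] · [kg] = kg·s⁻²
The terms do not share a single dimension (kg·s⁻² vs m·s⁻²).

No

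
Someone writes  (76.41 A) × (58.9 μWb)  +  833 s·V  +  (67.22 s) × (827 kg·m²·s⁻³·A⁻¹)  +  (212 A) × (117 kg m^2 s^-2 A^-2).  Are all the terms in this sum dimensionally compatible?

Work out the base dimensions of each:
  (76.41 A) × (58.9 μWb):  [A] · [kg·m²·s⁻²·A⁻¹] = kg·m²·s⁻²
  833 s·V:  V·s = J·C⁻¹·s = kg·m²·s⁻²·A⁻¹
  (67.22 s) × (827 kg·m²·s⁻³·A⁻¹):  [s] · [kg·m²·s⁻³·A⁻¹] = kg·m²·s⁻²·A⁻¹
  (212 A) × (117 kg m^2 s^-2 A^-2):  [A] · [kg·m²·s⁻²·A⁻²] = kg·m²·s⁻²·A⁻¹
The terms do not share a single dimension (kg·m²·s⁻² vs kg·m²·s⁻²·A⁻¹).

No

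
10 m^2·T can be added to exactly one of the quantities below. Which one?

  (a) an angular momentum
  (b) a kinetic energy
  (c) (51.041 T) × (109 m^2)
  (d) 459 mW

(c)

Reference: T·m² = Wb·m⁻²·m² = kg·m²·s⁻²·A⁻¹.
Each option:
  (a) [angular momentum] = kg·m²·s⁻¹
  (b) [kinetic energy] = kg·m²·s⁻²
  (c) [kg·s⁻²·A⁻¹] · [m²] = kg·m²·s⁻²·A⁻¹  ← same
  (d) W = J·s⁻¹ = kg·m²·s⁻³
Only (c) matches kg·m²·s⁻²·A⁻¹.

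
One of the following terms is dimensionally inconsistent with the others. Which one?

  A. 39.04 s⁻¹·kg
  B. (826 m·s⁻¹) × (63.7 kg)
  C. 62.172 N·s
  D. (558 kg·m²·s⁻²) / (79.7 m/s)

A.

Work out the base dimensions of each:
  A. kg·s⁻¹
  B. [m·s⁻¹] · [kg] = kg·m·s⁻¹
  C. N·s = kg·m·s⁻²·s = kg·m·s⁻¹
  D. [kg·m²·s⁻²] / [m·s⁻¹] = kg·m·s⁻¹
All reduce to kg·m·s⁻¹ except A., which is kg·s⁻¹.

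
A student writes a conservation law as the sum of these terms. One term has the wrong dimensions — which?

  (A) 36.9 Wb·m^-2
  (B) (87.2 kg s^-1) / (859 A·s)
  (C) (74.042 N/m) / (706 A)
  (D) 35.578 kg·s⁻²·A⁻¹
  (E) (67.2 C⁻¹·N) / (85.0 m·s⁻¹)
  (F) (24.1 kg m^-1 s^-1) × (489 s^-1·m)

Expand each in SI base units:
  (A) Wb·m⁻² = V·s·m⁻² = kg·s⁻²·A⁻¹
  (B) [kg·s⁻¹] / [s·A] = kg·s⁻²·A⁻¹
  (C) [kg·s⁻²] / [A] = kg·s⁻²·A⁻¹
  (D) kg·s⁻²·A⁻¹
  (E) [kg·m·s⁻³·A⁻¹] / [m·s⁻¹] = kg·s⁻²·A⁻¹
  (F) [kg·m⁻¹·s⁻¹] · [m·s⁻¹] = kg·s⁻²
All reduce to kg·s⁻²·A⁻¹ except (F), which is kg·s⁻².

(F)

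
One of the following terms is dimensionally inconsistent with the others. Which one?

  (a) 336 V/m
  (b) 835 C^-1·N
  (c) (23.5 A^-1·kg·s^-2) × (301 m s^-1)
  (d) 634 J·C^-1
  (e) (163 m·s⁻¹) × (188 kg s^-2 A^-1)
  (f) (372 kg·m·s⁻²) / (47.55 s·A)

Work out the base dimensions of each:
  (a) V·m⁻¹ = J·C⁻¹·m⁻¹ = kg·m·s⁻³·A⁻¹
  (b) N·C⁻¹ = kg·m·s⁻²·(s·A)⁻¹ = kg·m·s⁻³·A⁻¹
  (c) [kg·s⁻²·A⁻¹] · [m·s⁻¹] = kg·m·s⁻³·A⁻¹
  (d) J·C⁻¹ = N·m·(s·A)⁻¹ = kg·m²·s⁻³·A⁻¹
  (e) [m·s⁻¹] · [kg·s⁻²·A⁻¹] = kg·m·s⁻³·A⁻¹
  (f) [kg·m·s⁻²] / [s·A] = kg·m·s⁻³·A⁻¹
All reduce to kg·m·s⁻³·A⁻¹ except (d), which is kg·m²·s⁻³·A⁻¹.

(d)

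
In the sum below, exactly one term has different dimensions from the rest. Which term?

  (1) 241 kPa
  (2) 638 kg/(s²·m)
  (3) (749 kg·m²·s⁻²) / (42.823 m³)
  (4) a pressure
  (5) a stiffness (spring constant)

(5)

Expand each in SI base units:
  (1) Pa = N·m⁻² = kg·m⁻¹·s⁻²
  (2) kg·m⁻¹·s⁻²
  (3) [kg·m²·s⁻²] / [m³] = kg·m⁻¹·s⁻²
  (4) [pressure] = kg·m⁻¹·s⁻²
  (5) [stiffness (spring constant)] = kg·s⁻²
All reduce to kg·m⁻¹·s⁻² except (5), which is kg·s⁻².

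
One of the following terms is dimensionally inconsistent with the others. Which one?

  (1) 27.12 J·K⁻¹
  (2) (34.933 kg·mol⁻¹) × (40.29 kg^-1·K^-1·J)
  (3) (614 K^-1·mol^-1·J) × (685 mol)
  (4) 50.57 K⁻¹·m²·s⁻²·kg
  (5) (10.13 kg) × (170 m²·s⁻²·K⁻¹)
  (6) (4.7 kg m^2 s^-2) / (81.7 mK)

(2)

Expand each in SI base units:
  (1) J·K⁻¹ = N·m·K⁻¹ = kg·m²·s⁻²·K⁻¹
  (2) [kg·mol⁻¹] · [m²·s⁻²·K⁻¹] = kg·m²·s⁻²·K⁻¹·mol⁻¹
  (3) [kg·m²·s⁻²·K⁻¹·mol⁻¹] · [mol] = kg·m²·s⁻²·K⁻¹
  (4) kg·m²·s⁻²·K⁻¹
  (5) [kg] · [m²·s⁻²·K⁻¹] = kg·m²·s⁻²·K⁻¹
  (6) [kg·m²·s⁻²] / [K] = kg·m²·s⁻²·K⁻¹
All reduce to kg·m²·s⁻²·K⁻¹ except (2), which is kg·m²·s⁻²·K⁻¹·mol⁻¹.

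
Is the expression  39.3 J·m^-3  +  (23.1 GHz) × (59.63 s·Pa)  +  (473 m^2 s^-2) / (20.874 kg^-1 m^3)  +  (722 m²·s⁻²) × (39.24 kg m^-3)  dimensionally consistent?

In SI base units:
  39.3 J·m^-3:  J·m⁻³ = N·m·m⁻³ = kg·m⁻¹·s⁻²
  (23.1 GHz) × (59.63 s·Pa):  [s⁻¹] · [kg·m⁻¹·s⁻¹] = kg·m⁻¹·s⁻²
  (473 m^2 s^-2) / (20.874 kg^-1 m^3):  [m²·s⁻²] / [kg⁻¹·m³] = kg·m⁻¹·s⁻²
  (722 m²·s⁻²) × (39.24 kg m^-3):  [m²·s⁻²] · [kg·m⁻³] = kg·m⁻¹·s⁻²
Every term reduces to kg·m⁻¹·s⁻².

Yes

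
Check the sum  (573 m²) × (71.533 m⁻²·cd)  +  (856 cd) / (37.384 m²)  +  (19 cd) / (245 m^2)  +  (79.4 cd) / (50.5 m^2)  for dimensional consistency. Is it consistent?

Expand each in SI base units:
  (573 m²) × (71.533 m⁻²·cd):  [m²] · [m⁻²·cd] = cd
  (856 cd) / (37.384 m²):  [cd] / [m²] = m⁻²·cd
  (19 cd) / (245 m^2):  [cd] / [m²] = m⁻²·cd
  (79.4 cd) / (50.5 m^2):  [cd] / [m²] = m⁻²·cd
The terms do not share a single dimension (cd vs m⁻²·cd).

No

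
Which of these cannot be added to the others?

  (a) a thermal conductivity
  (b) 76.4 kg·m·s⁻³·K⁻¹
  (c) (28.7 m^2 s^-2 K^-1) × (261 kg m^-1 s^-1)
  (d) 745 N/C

(d)

In SI base units:
  (a) [thermal conductivity] = kg·m·s⁻³·K⁻¹
  (b) kg·m·s⁻³·K⁻¹
  (c) [m²·s⁻²·K⁻¹] · [kg·m⁻¹·s⁻¹] = kg·m·s⁻³·K⁻¹
  (d) N·C⁻¹ = kg·m·s⁻²·(s·A)⁻¹ = kg·m·s⁻³·A⁻¹
All reduce to kg·m·s⁻³·K⁻¹ except (d), which is kg·m·s⁻³·A⁻¹.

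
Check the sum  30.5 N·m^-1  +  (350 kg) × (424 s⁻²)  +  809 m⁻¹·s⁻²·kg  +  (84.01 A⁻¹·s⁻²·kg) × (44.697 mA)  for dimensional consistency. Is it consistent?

No

Reduce each to base SI dimensions:
  30.5 N·m^-1:  N·m⁻¹ = kg·m·s⁻²·m⁻¹ = kg·s⁻²
  (350 kg) × (424 s⁻²):  [kg] · [s⁻²] = kg·s⁻²
  809 m⁻¹·s⁻²·kg:  kg·m⁻¹·s⁻²
  (84.01 A⁻¹·s⁻²·kg) × (44.697 mA):  [kg·s⁻²·A⁻¹] · [A] = kg·s⁻²
The terms do not share a single dimension (kg·m⁻¹·s⁻² vs kg·s⁻²).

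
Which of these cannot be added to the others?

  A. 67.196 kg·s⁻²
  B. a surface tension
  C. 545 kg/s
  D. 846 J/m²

Dimensions:
  A. kg·s⁻²
  B. [surface tension] = kg·s⁻²
  C. kg·s⁻¹
  D. J·m⁻² = N·m·m⁻² = kg·s⁻²
All reduce to kg·s⁻² except C., which is kg·s⁻¹.

C.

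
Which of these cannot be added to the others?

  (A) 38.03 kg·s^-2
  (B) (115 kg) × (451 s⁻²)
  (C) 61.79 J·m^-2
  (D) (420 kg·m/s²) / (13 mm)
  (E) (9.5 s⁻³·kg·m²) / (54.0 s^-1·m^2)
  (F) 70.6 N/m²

(F)

In SI base units:
  (A) kg·s⁻²
  (B) [kg] · [s⁻²] = kg·s⁻²
  (C) J·m⁻² = N·m·m⁻² = kg·s⁻²
  (D) [kg·m·s⁻²] / [m] = kg·s⁻²
  (E) [kg·m²·s⁻³] / [m²·s⁻¹] = kg·s⁻²
  (F) N·m⁻² = kg·m·s⁻²·m⁻² = kg·m⁻¹·s⁻²
All reduce to kg·s⁻² except (F), which is kg·m⁻¹·s⁻².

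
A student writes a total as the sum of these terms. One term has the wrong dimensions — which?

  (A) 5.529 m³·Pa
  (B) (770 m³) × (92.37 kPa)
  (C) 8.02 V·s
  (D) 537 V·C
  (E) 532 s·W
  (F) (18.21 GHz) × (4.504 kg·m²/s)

Dimensions:
  (A) Pa·m³ = N·m⁻²·m³ = kg·m²·s⁻²
  (B) [m³] · [kg·m⁻¹·s⁻²] = kg·m²·s⁻²
  (C) V·s = J·C⁻¹·s = kg·m²·s⁻²·A⁻¹
  (D) C·V = s·A·J·C⁻¹ = kg·m²·s⁻²
  (E) W·s = J·s⁻¹·s = kg·m²·s⁻²
  (F) [s⁻¹] · [kg·m²·s⁻¹] = kg·m²·s⁻²
All reduce to kg·m²·s⁻² except (C), which is kg·m²·s⁻²·A⁻¹.

(C)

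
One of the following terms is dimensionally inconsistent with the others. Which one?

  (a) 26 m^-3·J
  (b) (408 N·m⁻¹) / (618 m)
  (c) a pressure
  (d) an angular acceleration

(d)

Expand each in SI base units:
  (a) J·m⁻³ = N·m·m⁻³ = kg·m⁻¹·s⁻²
  (b) [kg·s⁻²] / [m] = kg·m⁻¹·s⁻²
  (c) [pressure] = kg·m⁻¹·s⁻²
  (d) [angular acceleration] = s⁻²
All reduce to kg·m⁻¹·s⁻² except (d), which is s⁻².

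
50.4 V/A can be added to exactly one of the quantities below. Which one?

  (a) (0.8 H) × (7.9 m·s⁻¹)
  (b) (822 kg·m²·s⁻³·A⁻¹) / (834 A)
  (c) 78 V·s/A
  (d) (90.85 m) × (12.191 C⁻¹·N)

Reference: V·A⁻¹ = J·C⁻¹·A⁻¹ = kg·m²·s⁻³·A⁻².
Each option:
  (a) [kg·m²·s⁻²·A⁻²] · [m·s⁻¹] = kg·m³·s⁻³·A⁻²
  (b) [kg·m²·s⁻³·A⁻¹] / [A] = kg·m²·s⁻³·A⁻²  ← same
  (c) V·s·A⁻¹ = J·C⁻¹·s·A⁻¹ = kg·m²·s⁻²·A⁻²
  (d) [m] · [kg·m·s⁻³·A⁻¹] = kg·m²·s⁻³·A⁻¹
Only (b) matches kg·m²·s⁻³·A⁻².

(b)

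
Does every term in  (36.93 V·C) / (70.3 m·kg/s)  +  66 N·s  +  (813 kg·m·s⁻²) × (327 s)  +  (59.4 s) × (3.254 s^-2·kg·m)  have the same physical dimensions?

No

Work out the base dimensions of each:
  (36.93 V·C) / (70.3 m·kg/s):  [kg·m²·s⁻²] / [kg·m·s⁻¹] = m·s⁻¹
  66 N·s:  N·s = kg·m·s⁻²·s = kg·m·s⁻¹
  (813 kg·m·s⁻²) × (327 s):  [kg·m·s⁻²] · [s] = kg·m·s⁻¹
  (59.4 s) × (3.254 s^-2·kg·m):  [s] · [kg·m·s⁻²] = kg·m·s⁻¹
The terms do not share a single dimension (kg·m·s⁻¹ vs m·s⁻¹).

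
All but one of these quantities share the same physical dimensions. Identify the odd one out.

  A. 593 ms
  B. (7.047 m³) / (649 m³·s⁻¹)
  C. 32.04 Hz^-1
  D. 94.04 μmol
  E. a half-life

Reduce each to base SI dimensions:
  A. s
  B. [m³] / [m³·s⁻¹] = s
  C. Hz⁻¹ = (s⁻¹)⁻¹ = s
  D. mol
  E. [half-life] = s
All reduce to s except D., which is mol.

D.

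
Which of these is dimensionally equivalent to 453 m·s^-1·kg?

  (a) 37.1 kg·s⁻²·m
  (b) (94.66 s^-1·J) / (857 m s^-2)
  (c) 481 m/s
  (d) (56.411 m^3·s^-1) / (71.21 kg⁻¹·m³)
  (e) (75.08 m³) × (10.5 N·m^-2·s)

Reference: kg·m·s⁻¹.
Each option:
  (a) kg·m·s⁻²
  (b) [kg·m²·s⁻³] / [m·s⁻²] = kg·m·s⁻¹  ← same
  (c) m·s⁻¹
  (d) [m³·s⁻¹] / [kg⁻¹·m³] = kg·s⁻¹
  (e) [m³] · [kg·m⁻¹·s⁻¹] = kg·m²·s⁻¹
Only (b) matches kg·m·s⁻¹.

(b)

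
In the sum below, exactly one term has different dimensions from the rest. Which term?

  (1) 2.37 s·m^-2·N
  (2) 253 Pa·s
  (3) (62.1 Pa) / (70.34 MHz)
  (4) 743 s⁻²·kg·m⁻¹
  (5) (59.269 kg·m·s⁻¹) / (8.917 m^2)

(4)

Work out the base dimensions of each:
  (1) N·s·m⁻² = kg·m·s⁻²·s·m⁻² = kg·m⁻¹·s⁻¹
  (2) Pa·s = N·m⁻²·s = kg·m⁻¹·s⁻¹
  (3) [kg·m⁻¹·s⁻²] / [s⁻¹] = kg·m⁻¹·s⁻¹
  (4) kg·m⁻¹·s⁻²
  (5) [kg·m·s⁻¹] / [m²] = kg·m⁻¹·s⁻¹
All reduce to kg·m⁻¹·s⁻¹ except (4), which is kg·m⁻¹·s⁻².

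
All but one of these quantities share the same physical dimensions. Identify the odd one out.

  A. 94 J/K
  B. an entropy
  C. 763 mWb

C.

Reduce each to base SI dimensions:
  A. J·K⁻¹ = N·m·K⁻¹ = kg·m²·s⁻²·K⁻¹
  B. [entropy] = kg·m²·s⁻²·K⁻¹
  C. Wb = V·s = kg·m²·s⁻²·A⁻¹
All reduce to kg·m²·s⁻²·K⁻¹ except C., which is kg·m²·s⁻²·A⁻¹.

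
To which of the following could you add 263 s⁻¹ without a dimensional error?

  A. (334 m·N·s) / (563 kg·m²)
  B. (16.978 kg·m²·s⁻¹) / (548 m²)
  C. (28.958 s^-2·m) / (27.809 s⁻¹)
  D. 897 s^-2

Reference: s⁻¹.
Each option:
  A. [kg·m²·s⁻¹] / [kg·m²] = s⁻¹  ← same
  B. [kg·m²·s⁻¹] / [m²] = kg·s⁻¹
  C. [m·s⁻²] / [s⁻¹] = m·s⁻¹
  D. s⁻²
Only A. matches s⁻¹.

A.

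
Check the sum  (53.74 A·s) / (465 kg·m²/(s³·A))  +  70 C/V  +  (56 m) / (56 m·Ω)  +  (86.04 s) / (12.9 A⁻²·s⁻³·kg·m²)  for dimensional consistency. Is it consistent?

No

Expand each in SI base units:
  (53.74 A·s) / (465 kg·m²/(s³·A)):  [s·A] / [kg·m²·s⁻³·A⁻¹] = kg⁻¹·m⁻²·s⁴·A²
  70 C/V:  C·V⁻¹ = s·A·(J·C⁻¹)⁻¹ = kg⁻¹·m⁻²·s⁴·A²
  (56 m) / (56 m·Ω):  [m] / [kg·m³·s⁻³·A⁻²] = kg⁻¹·m⁻²·s³·A²
  (86.04 s) / (12.9 A⁻²·s⁻³·kg·m²):  [s] / [kg·m²·s⁻³·A⁻²] = kg⁻¹·m⁻²·s⁴·A²
The terms do not share a single dimension (kg⁻¹·m⁻²·s³·A² vs kg⁻¹·m⁻²·s⁴·A²).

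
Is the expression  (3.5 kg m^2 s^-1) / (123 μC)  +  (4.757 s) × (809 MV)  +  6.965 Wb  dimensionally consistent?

Dimensions:
  (3.5 kg m^2 s^-1) / (123 μC):  [kg·m²·s⁻¹] / [s·A] = kg·m²·s⁻²·A⁻¹
  (4.757 s) × (809 MV):  [s] · [kg·m²·s⁻³·A⁻¹] = kg·m²·s⁻²·A⁻¹
  6.965 Wb:  Wb = V·s = kg·m²·s⁻²·A⁻¹
Every term reduces to kg·m²·s⁻²·A⁻¹.

Yes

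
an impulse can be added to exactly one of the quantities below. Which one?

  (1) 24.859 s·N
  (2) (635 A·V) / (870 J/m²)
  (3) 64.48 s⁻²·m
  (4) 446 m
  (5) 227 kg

Reference: [impulse] = kg·m·s⁻¹.
Each option:
  (1) N·s = kg·m·s⁻²·s = kg·m·s⁻¹  ← same
  (2) [kg·m²·s⁻³] / [kg·s⁻²] = m²·s⁻¹
  (3) m·s⁻²
  (4) m
  (5) kg
Only (1) matches kg·m·s⁻¹.

(1)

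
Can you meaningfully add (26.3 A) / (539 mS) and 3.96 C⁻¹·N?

In SI base units:
  (26.3 A) / (539 mS):  [A] / [kg⁻¹·m⁻²·s³·A²] = kg·m²·s⁻³·A⁻¹
  3.96 C⁻¹·N:  N·C⁻¹ = kg·m·s⁻²·(s·A)⁻¹ = kg·m·s⁻³·A⁻¹
kg·m²·s⁻³·A⁻¹ ≠ kg·m·s⁻³·A⁻¹, so they cannot be added.

No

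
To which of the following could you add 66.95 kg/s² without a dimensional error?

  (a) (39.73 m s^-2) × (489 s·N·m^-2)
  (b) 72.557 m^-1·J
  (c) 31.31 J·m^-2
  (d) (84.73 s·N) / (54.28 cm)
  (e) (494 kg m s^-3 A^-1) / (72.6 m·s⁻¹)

(c)

Reference: kg·s⁻².
Each option:
  (a) [m·s⁻²] · [kg·m⁻¹·s⁻¹] = kg·s⁻³
  (b) J·m⁻¹ = N·m·m⁻¹ = kg·m·s⁻²
  (c) J·m⁻² = N·m·m⁻² = kg·s⁻²  ← same
  (d) [kg·m·s⁻¹] / [m] = kg·s⁻¹
  (e) [kg·m·s⁻³·A⁻¹] / [m·s⁻¹] = kg·s⁻²·A⁻¹
Only (c) matches kg·s⁻².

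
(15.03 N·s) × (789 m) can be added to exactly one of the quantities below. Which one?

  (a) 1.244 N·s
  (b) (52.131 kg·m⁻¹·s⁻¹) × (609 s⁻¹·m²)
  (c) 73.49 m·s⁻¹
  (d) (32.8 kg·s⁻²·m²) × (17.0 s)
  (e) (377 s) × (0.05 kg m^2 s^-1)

(d)

Reference: [kg·m·s⁻¹] · [m] = kg·m²·s⁻¹.
Each option:
  (a) N·s = kg·m·s⁻²·s = kg·m·s⁻¹
  (b) [kg·m⁻¹·s⁻¹] · [m²·s⁻¹] = kg·m·s⁻²
  (c) m·s⁻¹
  (d) [kg·m²·s⁻²] · [s] = kg·m²·s⁻¹  ← same
  (e) [s] · [kg·m²·s⁻¹] = kg·m²
Only (d) matches kg·m²·s⁻¹.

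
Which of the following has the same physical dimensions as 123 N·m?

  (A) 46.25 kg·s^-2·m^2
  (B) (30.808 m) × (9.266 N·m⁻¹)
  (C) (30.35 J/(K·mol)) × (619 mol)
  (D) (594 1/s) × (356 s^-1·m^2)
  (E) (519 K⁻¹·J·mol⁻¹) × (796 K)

(A)

Reference: N·m = kg·m·s⁻²·m = kg·m²·s⁻².
Each option:
  (A) kg·m²·s⁻²  ← same
  (B) [m] · [kg·s⁻²] = kg·m·s⁻²
  (C) [kg·m²·s⁻²·K⁻¹·mol⁻¹] · [mol] = kg·m²·s⁻²·K⁻¹
  (D) [s⁻¹] · [m²·s⁻¹] = m²·s⁻²
  (E) [kg·m²·s⁻²·K⁻¹·mol⁻¹] · [K] = kg·m²·s⁻²·mol⁻¹
Only (A) matches kg·m²·s⁻².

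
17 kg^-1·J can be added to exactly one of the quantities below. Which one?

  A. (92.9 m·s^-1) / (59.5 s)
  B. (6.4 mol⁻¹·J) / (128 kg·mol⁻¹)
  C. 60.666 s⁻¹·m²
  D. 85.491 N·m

B.

Reference: J·kg⁻¹ = N·m·kg⁻¹ = m²·s⁻².
Each option:
  A. [m·s⁻¹] / [s] = m·s⁻²
  B. [kg·m²·s⁻²·mol⁻¹] / [kg·mol⁻¹] = m²·s⁻²  ← same
  C. m²·s⁻¹
  D. N·m = kg·m·s⁻²·m = kg·m²·s⁻²
Only B. matches m²·s⁻².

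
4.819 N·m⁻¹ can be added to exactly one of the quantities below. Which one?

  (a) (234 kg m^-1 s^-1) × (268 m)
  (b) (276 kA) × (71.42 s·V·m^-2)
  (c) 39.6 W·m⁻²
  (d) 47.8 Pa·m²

Reference: N·m⁻¹ = kg·m·s⁻²·m⁻¹ = kg·s⁻².
Each option:
  (a) [kg·m⁻¹·s⁻¹] · [m] = kg·s⁻¹
  (b) [A] · [kg·s⁻²·A⁻¹] = kg·s⁻²  ← same
  (c) W·m⁻² = J·s⁻¹·m⁻² = kg·s⁻³
  (d) Pa·m² = N·m⁻²·m² = kg·m·s⁻²
Only (b) matches kg·s⁻².

(b)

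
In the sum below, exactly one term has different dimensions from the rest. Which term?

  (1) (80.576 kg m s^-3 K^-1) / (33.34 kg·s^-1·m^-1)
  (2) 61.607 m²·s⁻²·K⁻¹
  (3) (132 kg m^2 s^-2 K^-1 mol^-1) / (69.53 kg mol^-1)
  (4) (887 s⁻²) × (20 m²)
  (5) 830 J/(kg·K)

Expand each in SI base units:
  (1) [kg·m·s⁻³·K⁻¹] / [kg·m⁻¹·s⁻¹] = m²·s⁻²·K⁻¹
  (2) m²·s⁻²·K⁻¹
  (3) [kg·m²·s⁻²·K⁻¹·mol⁻¹] / [kg·mol⁻¹] = m²·s⁻²·K⁻¹
  (4) [s⁻²] · [m²] = m²·s⁻²
  (5) J·kg⁻¹·K⁻¹ = N·m·kg⁻¹·K⁻¹ = m²·s⁻²·K⁻¹
All reduce to m²·s⁻²·K⁻¹ except (4), which is m²·s⁻².

(4)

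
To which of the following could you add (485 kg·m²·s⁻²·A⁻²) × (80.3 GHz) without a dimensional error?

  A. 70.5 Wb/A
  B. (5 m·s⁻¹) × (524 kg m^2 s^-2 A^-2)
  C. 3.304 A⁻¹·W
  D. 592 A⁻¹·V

D.

Reference: [kg·m²·s⁻²·A⁻²] · [s⁻¹] = kg·m²·s⁻³·A⁻².
Each option:
  A. Wb·A⁻¹ = V·s·A⁻¹ = kg·m²·s⁻²·A⁻²
  B. [m·s⁻¹] · [kg·m²·s⁻²·A⁻²] = kg·m³·s⁻³·A⁻²
  C. W·A⁻¹ = J·s⁻¹·A⁻¹ = kg·m²·s⁻³·A⁻¹
  D. V·A⁻¹ = J·C⁻¹·A⁻¹ = kg·m²·s⁻³·A⁻²  ← same
Only D. matches kg·m²·s⁻³·A⁻².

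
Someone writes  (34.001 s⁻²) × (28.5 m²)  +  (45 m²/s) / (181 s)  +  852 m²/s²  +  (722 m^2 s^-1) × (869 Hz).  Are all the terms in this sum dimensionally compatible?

Dimensions:
  (34.001 s⁻²) × (28.5 m²):  [s⁻²] · [m²] = m²·s⁻²
  (45 m²/s) / (181 s):  [m²·s⁻¹] / [s] = m²·s⁻²
  852 m²/s²:  m²·s⁻²
  (722 m^2 s^-1) × (869 Hz):  [m²·s⁻¹] · [s⁻¹] = m²·s⁻²
Every term reduces to m²·s⁻².

Yes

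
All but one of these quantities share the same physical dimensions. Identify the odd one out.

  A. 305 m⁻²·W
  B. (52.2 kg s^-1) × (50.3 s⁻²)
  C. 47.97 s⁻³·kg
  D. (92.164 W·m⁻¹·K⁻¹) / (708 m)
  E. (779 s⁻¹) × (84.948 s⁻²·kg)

Expand each in SI base units:
  A. W·m⁻² = J·s⁻¹·m⁻² = kg·s⁻³
  B. [kg·s⁻¹] · [s⁻²] = kg·s⁻³
  C. kg·s⁻³
  D. [kg·m·s⁻³·K⁻¹] / [m] = kg·s⁻³·K⁻¹
  E. [s⁻¹] · [kg·s⁻²] = kg·s⁻³
All reduce to kg·s⁻³ except D., which is kg·s⁻³·K⁻¹.

D.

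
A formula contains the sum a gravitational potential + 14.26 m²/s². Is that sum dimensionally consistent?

Yes

Expand each in SI base units:
  a gravitational potential:  [gravitational potential] = m²·s⁻²
  14.26 m²/s²:  m²·s⁻²
Both are m²·s⁻², so they have the same dimensions and can be added.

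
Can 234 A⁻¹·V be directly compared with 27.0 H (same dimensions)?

Work out the base dimensions of each:
  234 A⁻¹·V:  V·A⁻¹ = J·C⁻¹·A⁻¹ = kg·m²·s⁻³·A⁻²
  27.0 H:  H = V·s·A⁻¹ = kg·m²·s⁻²·A⁻²
kg·m²·s⁻³·A⁻² ≠ kg·m²·s⁻²·A⁻², so they cannot be added.

No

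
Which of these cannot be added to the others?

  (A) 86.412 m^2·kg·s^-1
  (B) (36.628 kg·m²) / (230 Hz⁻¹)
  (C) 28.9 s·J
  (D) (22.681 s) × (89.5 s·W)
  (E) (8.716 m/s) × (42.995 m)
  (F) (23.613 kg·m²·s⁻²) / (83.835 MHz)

(E)

Expand each in SI base units:
  (A) kg·m²·s⁻¹
  (B) [kg·m²] / [s] = kg·m²·s⁻¹
  (C) J·s = N·m·s = kg·m²·s⁻¹
  (D) [s] · [kg·m²·s⁻²] = kg·m²·s⁻¹
  (E) [m·s⁻¹] · [m] = m²·s⁻¹
  (F) [kg·m²·s⁻²] / [s⁻¹] = kg·m²·s⁻¹
All reduce to kg·m²·s⁻¹ except (E), which is m²·s⁻¹.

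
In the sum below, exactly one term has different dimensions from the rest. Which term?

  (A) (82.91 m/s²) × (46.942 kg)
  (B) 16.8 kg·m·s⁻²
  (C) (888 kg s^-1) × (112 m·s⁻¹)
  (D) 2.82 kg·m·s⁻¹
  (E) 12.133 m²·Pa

(D)

In SI base units:
  (A) [m·s⁻²] · [kg] = kg·m·s⁻²
  (B) kg·m·s⁻²
  (C) [kg·s⁻¹] · [m·s⁻¹] = kg·m·s⁻²
  (D) kg·m·s⁻¹
  (E) Pa·m² = N·m⁻²·m² = kg·m·s⁻²
All reduce to kg·m·s⁻² except (D), which is kg·m·s⁻¹.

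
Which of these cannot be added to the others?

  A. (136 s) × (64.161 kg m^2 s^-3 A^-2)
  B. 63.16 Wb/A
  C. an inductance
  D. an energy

Reduce each to base SI dimensions:
  A. [s] · [kg·m²·s⁻³·A⁻²] = kg·m²·s⁻²·A⁻²
  B. Wb·A⁻¹ = V·s·A⁻¹ = kg·m²·s⁻²·A⁻²
  C. [inductance] = kg·m²·s⁻²·A⁻²
  D. [energy] = kg·m²·s⁻²
All reduce to kg·m²·s⁻²·A⁻² except D., which is kg·m²·s⁻².

D.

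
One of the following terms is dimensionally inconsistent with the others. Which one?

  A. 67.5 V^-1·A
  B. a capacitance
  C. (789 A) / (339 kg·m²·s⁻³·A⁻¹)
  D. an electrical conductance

B.

Reduce each to base SI dimensions:
  A. A·V⁻¹ = A·(J·C⁻¹)⁻¹ = kg⁻¹·m⁻²·s³·A²
  B. [capacitance] = kg⁻¹·m⁻²·s⁴·A²
  C. [A] / [kg·m²·s⁻³·A⁻¹] = kg⁻¹·m⁻²·s³·A²
  D. [electrical conductance] = kg⁻¹·m⁻²·s³·A²
All reduce to kg⁻¹·m⁻²·s³·A² except B., which is kg⁻¹·m⁻²·s⁴·A².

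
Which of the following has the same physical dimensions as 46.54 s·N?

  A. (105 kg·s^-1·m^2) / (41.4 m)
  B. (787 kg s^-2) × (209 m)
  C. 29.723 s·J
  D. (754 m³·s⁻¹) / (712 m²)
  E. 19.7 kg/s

Reference: N·s = kg·m·s⁻²·s = kg·m·s⁻¹.
Each option:
  A. [kg·m²·s⁻¹] / [m] = kg·m·s⁻¹  ← same
  B. [kg·s⁻²] · [m] = kg·m·s⁻²
  C. J·s = N·m·s = kg·m²·s⁻¹
  D. [m³·s⁻¹] / [m²] = m·s⁻¹
  E. kg·s⁻¹
Only A. matches kg·m·s⁻¹.

A.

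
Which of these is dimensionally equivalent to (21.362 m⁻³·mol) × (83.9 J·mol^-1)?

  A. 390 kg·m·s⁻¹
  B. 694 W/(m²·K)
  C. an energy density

C.

Reference: [m⁻³·mol] · [kg·m²·s⁻²·mol⁻¹] = kg·m⁻¹·s⁻².
Each option:
  A. kg·m·s⁻¹
  B. W·m⁻²·K⁻¹ = J·s⁻¹·m⁻²·K⁻¹ = kg·s⁻³·K⁻¹
  C. [energy density] = kg·m⁻¹·s⁻²  ← same
Only C. matches kg·m⁻¹·s⁻².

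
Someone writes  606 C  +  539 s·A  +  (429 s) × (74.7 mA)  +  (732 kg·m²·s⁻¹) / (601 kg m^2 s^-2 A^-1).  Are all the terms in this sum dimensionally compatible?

Yes

Reduce each to base SI dimensions:
  606 C:  C = s·A
  539 s·A:  A·s = s·A
  (429 s) × (74.7 mA):  [s] · [A] = s·A
  (732 kg·m²·s⁻¹) / (601 kg m^2 s^-2 A^-1):  [kg·m²·s⁻¹] / [kg·m²·s⁻²·A⁻¹] = s·A
Every term reduces to s·A.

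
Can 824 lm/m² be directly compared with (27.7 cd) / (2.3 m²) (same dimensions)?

In SI base units:
  824 lm/m²:  lm·m⁻² = cd·m⁻² = m⁻²·cd
  (27.7 cd) / (2.3 m²):  [cd] / [m²] = m⁻²·cd
Both are m⁻²·cd, so they have the same dimensions and can be added.

Yes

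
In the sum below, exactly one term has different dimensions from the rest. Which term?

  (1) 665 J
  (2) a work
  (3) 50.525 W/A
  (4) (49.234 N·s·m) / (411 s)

Expand each in SI base units:
  (1) J = N·m = kg·m²·s⁻²
  (2) [work] = kg·m²·s⁻²
  (3) W·A⁻¹ = J·s⁻¹·A⁻¹ = kg·m²·s⁻³·A⁻¹
  (4) [kg·m²·s⁻¹] / [s] = kg·m²·s⁻²
All reduce to kg·m²·s⁻² except (3), which is kg·m²·s⁻³·A⁻¹.

(3)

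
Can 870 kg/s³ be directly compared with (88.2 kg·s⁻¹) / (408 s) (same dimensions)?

Reduce each to base SI dimensions:
  870 kg/s³:  kg·s⁻³
  (88.2 kg·s⁻¹) / (408 s):  [kg·s⁻¹] / [s] = kg·s⁻²
kg·s⁻³ ≠ kg·s⁻², so they cannot be added.

No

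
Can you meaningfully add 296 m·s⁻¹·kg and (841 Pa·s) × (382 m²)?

Work out the base dimensions of each:
  296 m·s⁻¹·kg:  kg·m·s⁻¹
  (841 Pa·s) × (382 m²):  [kg·m⁻¹·s⁻¹] · [m²] = kg·m·s⁻¹
Both are kg·m·s⁻¹, so they have the same dimensions and can be added.

Yes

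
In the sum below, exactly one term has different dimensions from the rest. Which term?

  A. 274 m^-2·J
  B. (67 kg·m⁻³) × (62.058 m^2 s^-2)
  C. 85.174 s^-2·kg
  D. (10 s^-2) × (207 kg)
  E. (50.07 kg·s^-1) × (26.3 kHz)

B.

Expand each in SI base units:
  A. J·m⁻² = N·m·m⁻² = kg·s⁻²
  B. [kg·m⁻³] · [m²·s⁻²] = kg·m⁻¹·s⁻²
  C. kg·s⁻²
  D. [s⁻²] · [kg] = kg·s⁻²
  E. [kg·s⁻¹] · [s⁻¹] = kg·s⁻²
All reduce to kg·s⁻² except B., which is kg·m⁻¹·s⁻².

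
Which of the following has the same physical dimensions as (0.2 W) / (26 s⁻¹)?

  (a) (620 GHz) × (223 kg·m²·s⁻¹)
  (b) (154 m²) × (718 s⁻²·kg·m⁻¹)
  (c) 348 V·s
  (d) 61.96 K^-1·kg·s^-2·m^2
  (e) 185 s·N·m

(a)

Reference: [kg·m²·s⁻³] / [s⁻¹] = kg·m²·s⁻².
Each option:
  (a) [s⁻¹] · [kg·m²·s⁻¹] = kg·m²·s⁻²  ← same
  (b) [m²] · [kg·m⁻¹·s⁻²] = kg·m·s⁻²
  (c) V·s = J·C⁻¹·s = kg·m²·s⁻²·A⁻¹
  (d) kg·m²·s⁻²·K⁻¹
  (e) N·m·s = kg·m·s⁻²·m·s = kg·m²·s⁻¹
Only (a) matches kg·m²·s⁻².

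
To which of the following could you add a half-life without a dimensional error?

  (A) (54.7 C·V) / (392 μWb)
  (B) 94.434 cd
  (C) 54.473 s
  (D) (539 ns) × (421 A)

(C)

Reference: [half-life] = s.
Each option:
  (A) [kg·m²·s⁻²] / [kg·m²·s⁻²·A⁻¹] = A
  (B) cd
  (C) s  ← same
  (D) [s] · [A] = s·A
Only (C) matches s.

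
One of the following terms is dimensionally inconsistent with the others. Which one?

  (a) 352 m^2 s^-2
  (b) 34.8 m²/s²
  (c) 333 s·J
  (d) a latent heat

(c)

Reduce each to base SI dimensions:
  (a) m²·s⁻²
  (b) m²·s⁻²
  (c) J·s = N·m·s = kg·m²·s⁻¹
  (d) [latent heat] = m²·s⁻²
All reduce to m²·s⁻² except (c), which is kg·m²·s⁻¹.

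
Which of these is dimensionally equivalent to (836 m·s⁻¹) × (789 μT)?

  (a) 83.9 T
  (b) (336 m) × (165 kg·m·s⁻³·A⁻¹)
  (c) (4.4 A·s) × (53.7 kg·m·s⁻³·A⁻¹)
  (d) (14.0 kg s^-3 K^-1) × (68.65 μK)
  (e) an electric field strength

Reference: [m·s⁻¹] · [kg·s⁻²·A⁻¹] = kg·m·s⁻³·A⁻¹.
Each option:
  (a) T = Wb·m⁻² = kg·s⁻²·A⁻¹
  (b) [m] · [kg·m·s⁻³·A⁻¹] = kg·m²·s⁻³·A⁻¹
  (c) [s·A] · [kg·m·s⁻³·A⁻¹] = kg·m·s⁻²
  (d) [kg·s⁻³·K⁻¹] · [K] = kg·s⁻³
  (e) [electric field strength] = kg·m·s⁻³·A⁻¹  ← same
Only (e) matches kg·m·s⁻³·A⁻¹.

(e)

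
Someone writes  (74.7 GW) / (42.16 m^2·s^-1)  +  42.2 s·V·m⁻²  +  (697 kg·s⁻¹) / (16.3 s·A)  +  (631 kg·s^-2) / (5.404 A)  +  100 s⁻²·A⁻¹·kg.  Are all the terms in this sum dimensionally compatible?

No

Expand each in SI base units:
  (74.7 GW) / (42.16 m^2·s^-1):  [kg·m²·s⁻³] / [m²·s⁻¹] = kg·s⁻²
  42.2 s·V·m⁻²:  V·s·m⁻² = J·C⁻¹·s·m⁻² = kg·s⁻²·A⁻¹
  (697 kg·s⁻¹) / (16.3 s·A):  [kg·s⁻¹] / [s·A] = kg·s⁻²·A⁻¹
  (631 kg·s^-2) / (5.404 A):  [kg·s⁻²] / [A] = kg·s⁻²·A⁻¹
  100 s⁻²·A⁻¹·kg:  kg·s⁻²·A⁻¹
The terms do not share a single dimension (kg·s⁻² vs kg·s⁻²·A⁻¹).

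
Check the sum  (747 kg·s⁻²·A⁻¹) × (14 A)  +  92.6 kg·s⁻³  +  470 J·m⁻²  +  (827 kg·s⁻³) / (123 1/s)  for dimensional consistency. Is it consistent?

No

Expand each in SI base units:
  (747 kg·s⁻²·A⁻¹) × (14 A):  [kg·s⁻²·A⁻¹] · [A] = kg·s⁻²
  92.6 kg·s⁻³:  kg·s⁻³
  470 J·m⁻²:  J·m⁻² = N·m·m⁻² = kg·s⁻²
  (827 kg·s⁻³) / (123 1/s):  [kg·s⁻³] / [s⁻¹] = kg·s⁻²
The terms do not share a single dimension (kg·s⁻² vs kg·s⁻³).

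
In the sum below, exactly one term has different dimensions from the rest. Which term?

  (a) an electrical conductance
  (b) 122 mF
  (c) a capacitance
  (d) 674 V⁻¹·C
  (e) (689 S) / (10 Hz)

(a)

Work out the base dimensions of each:
  (a) [electrical conductance] = kg⁻¹·m⁻²·s³·A²
  (b) F = C·V⁻¹ = kg⁻¹·m⁻²·s⁴·A²
  (c) [capacitance] = kg⁻¹·m⁻²·s⁴·A²
  (d) C·V⁻¹ = s·A·(J·C⁻¹)⁻¹ = kg⁻¹·m⁻²·s⁴·A²
  (e) [kg⁻¹·m⁻²·s³·A²] / [s⁻¹] = kg⁻¹·m⁻²·s⁴·A²
All reduce to kg⁻¹·m⁻²·s⁴·A² except (a), which is kg⁻¹·m⁻²·s³·A².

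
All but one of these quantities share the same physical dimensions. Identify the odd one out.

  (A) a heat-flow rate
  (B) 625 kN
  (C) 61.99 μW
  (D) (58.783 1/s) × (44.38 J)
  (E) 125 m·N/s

Expand each in SI base units:
  (A) [heat-flow rate] = kg·m²·s⁻³
  (B) N = kg·m·s⁻²
  (C) W = J·s⁻¹ = kg·m²·s⁻³
  (D) [s⁻¹] · [kg·m²·s⁻²] = kg·m²·s⁻³
  (E) N·m·s⁻¹ = kg·m·s⁻²·m·s⁻¹ = kg·m²·s⁻³
All reduce to kg·m²·s⁻³ except (B), which is kg·m·s⁻².

(B)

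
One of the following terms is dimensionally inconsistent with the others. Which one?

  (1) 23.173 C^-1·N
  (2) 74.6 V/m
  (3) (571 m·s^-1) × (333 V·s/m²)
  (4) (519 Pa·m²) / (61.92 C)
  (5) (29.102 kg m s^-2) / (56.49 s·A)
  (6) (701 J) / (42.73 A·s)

(6)

In SI base units:
  (1) N·C⁻¹ = kg·m·s⁻²·(s·A)⁻¹ = kg·m·s⁻³·A⁻¹
  (2) V·m⁻¹ = J·C⁻¹·m⁻¹ = kg·m·s⁻³·A⁻¹
  (3) [m·s⁻¹] · [kg·s⁻²·A⁻¹] = kg·m·s⁻³·A⁻¹
  (4) [kg·m·s⁻²] / [s·A] = kg·m·s⁻³·A⁻¹
  (5) [kg·m·s⁻²] / [s·A] = kg·m·s⁻³·A⁻¹
  (6) [kg·m²·s⁻²] / [s·A] = kg·m²·s⁻³·A⁻¹
All reduce to kg·m·s⁻³·A⁻¹ except (6), which is kg·m²·s⁻³·A⁻¹.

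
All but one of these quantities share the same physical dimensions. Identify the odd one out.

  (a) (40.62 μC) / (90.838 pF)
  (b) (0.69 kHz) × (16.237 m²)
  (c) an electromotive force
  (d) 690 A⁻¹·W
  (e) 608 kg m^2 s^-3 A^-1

Expand each in SI base units:
  (a) [s·A] / [kg⁻¹·m⁻²·s⁴·A²] = kg·m²·s⁻³·A⁻¹
  (b) [s⁻¹] · [m²] = m²·s⁻¹
  (c) [electromotive force] = kg·m²·s⁻³·A⁻¹
  (d) W·A⁻¹ = J·s⁻¹·A⁻¹ = kg·m²·s⁻³·A⁻¹
  (e) kg·m²·s⁻³·A⁻¹
All reduce to kg·m²·s⁻³·A⁻¹ except (b), which is m²·s⁻¹.

(b)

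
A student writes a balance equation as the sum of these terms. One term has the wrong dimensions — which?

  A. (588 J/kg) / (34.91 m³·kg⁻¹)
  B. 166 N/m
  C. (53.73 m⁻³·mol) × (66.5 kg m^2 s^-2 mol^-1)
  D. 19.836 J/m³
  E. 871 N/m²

Work out the base dimensions of each:
  A. [m²·s⁻²] / [kg⁻¹·m³] = kg·m⁻¹·s⁻²
  B. N·m⁻¹ = kg·m·s⁻²·m⁻¹ = kg·s⁻²
  C. [m⁻³·mol] · [kg·m²·s⁻²·mol⁻¹] = kg·m⁻¹·s⁻²
  D. J·m⁻³ = N·m·m⁻³ = kg·m⁻¹·s⁻²
  E. N·m⁻² = kg·m·s⁻²·m⁻² = kg·m⁻¹·s⁻²
All reduce to kg·m⁻¹·s⁻² except B., which is kg·s⁻².

B.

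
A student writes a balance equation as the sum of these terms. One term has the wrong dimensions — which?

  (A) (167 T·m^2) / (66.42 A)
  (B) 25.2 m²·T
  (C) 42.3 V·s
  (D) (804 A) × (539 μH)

(A)

In SI base units:
  (A) [kg·m²·s⁻²·A⁻¹] / [A] = kg·m²·s⁻²·A⁻²
  (B) T·m² = Wb·m⁻²·m² = kg·m²·s⁻²·A⁻¹
  (C) V·s = J·C⁻¹·s = kg·m²·s⁻²·A⁻¹
  (D) [A] · [kg·m²·s⁻²·A⁻²] = kg·m²·s⁻²·A⁻¹
All reduce to kg·m²·s⁻²·A⁻¹ except (A), which is kg·m²·s⁻²·A⁻².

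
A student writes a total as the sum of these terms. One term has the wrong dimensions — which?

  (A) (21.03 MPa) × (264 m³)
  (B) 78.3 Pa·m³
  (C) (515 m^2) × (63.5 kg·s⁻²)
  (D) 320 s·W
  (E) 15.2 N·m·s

(E)

Expand each in SI base units:
  (A) [kg·m⁻¹·s⁻²] · [m³] = kg·m²·s⁻²
  (B) Pa·m³ = N·m⁻²·m³ = kg·m²·s⁻²
  (C) [m²] · [kg·s⁻²] = kg·m²·s⁻²
  (D) W·s = J·s⁻¹·s = kg·m²·s⁻²
  (E) N·m·s = kg·m·s⁻²·m·s = kg·m²·s⁻¹
All reduce to kg·m²·s⁻² except (E), which is kg·m²·s⁻¹.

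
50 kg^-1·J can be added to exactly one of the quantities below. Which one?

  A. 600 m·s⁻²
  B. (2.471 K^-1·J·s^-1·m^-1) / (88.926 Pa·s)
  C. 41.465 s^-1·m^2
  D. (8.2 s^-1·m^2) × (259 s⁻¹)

D.

Reference: J·kg⁻¹ = N·m·kg⁻¹ = m²·s⁻².
Each option:
  A. m·s⁻²
  B. [kg·m·s⁻³·K⁻¹] / [kg·m⁻¹·s⁻¹] = m²·s⁻²·K⁻¹
  C. m²·s⁻¹
  D. [m²·s⁻¹] · [s⁻¹] = m²·s⁻²  ← same
Only D. matches m²·s⁻².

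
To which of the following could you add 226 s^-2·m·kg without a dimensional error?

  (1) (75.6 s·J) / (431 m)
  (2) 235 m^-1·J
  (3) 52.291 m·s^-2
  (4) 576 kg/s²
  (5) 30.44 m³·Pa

Reference: kg·m·s⁻².
Each option:
  (1) [kg·m²·s⁻¹] / [m] = kg·m·s⁻¹
  (2) J·m⁻¹ = N·m·m⁻¹ = kg·m·s⁻²  ← same
  (3) m·s⁻²
  (4) kg·s⁻²
  (5) Pa·m³ = N·m⁻²·m³ = kg·m²·s⁻²
Only (2) matches kg·m·s⁻².

(2)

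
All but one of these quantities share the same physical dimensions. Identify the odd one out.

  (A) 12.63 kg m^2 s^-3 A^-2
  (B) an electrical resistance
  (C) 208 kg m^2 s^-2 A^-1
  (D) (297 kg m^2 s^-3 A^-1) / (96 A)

Work out the base dimensions of each:
  (A) kg·m²·s⁻³·A⁻²
  (B) [electrical resistance] = kg·m²·s⁻³·A⁻²
  (C) kg·m²·s⁻²·A⁻¹
  (D) [kg·m²·s⁻³·A⁻¹] / [A] = kg·m²·s⁻³·A⁻²
All reduce to kg·m²·s⁻³·A⁻² except (C), which is kg·m²·s⁻²·A⁻¹.

(C)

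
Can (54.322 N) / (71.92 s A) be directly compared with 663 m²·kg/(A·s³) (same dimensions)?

In SI base units:
  (54.322 N) / (71.92 s A):  [kg·m·s⁻²] / [s·A] = kg·m·s⁻³·A⁻¹
  663 m²·kg/(A·s³):  kg·m²·s⁻³·A⁻¹
kg·m·s⁻³·A⁻¹ ≠ kg·m²·s⁻³·A⁻¹, so they cannot be added.

No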